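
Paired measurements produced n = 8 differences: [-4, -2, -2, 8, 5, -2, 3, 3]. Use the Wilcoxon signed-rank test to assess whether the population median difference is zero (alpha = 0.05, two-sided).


Step 1: Drop any zero differences (none here) and take |d_i|.
|d| = [4, 2, 2, 8, 5, 2, 3, 3]
Step 2: Midrank |d_i| (ties get averaged ranks).
ranks: |4|->6, |2|->2, |2|->2, |8|->8, |5|->7, |2|->2, |3|->4.5, |3|->4.5
Step 3: Attach original signs; sum ranks with positive sign and with negative sign.
W+ = 8 + 7 + 4.5 + 4.5 = 24
W- = 6 + 2 + 2 + 2 = 12
(Check: W+ + W- = 36 should equal n(n+1)/2 = 36.)
Step 4: Test statistic W = min(W+, W-) = 12.
Step 5: Ties in |d|, so use the tie-corrected normal approximation.
        E[W] = n(n+1)/4 = 8*9/4 = 18.
        Tie groups: |d|=2 (t=3), |d|=3 (t=2); sum(t^3 - t) = 30.
        Var[W] = n(n+1)(2n+1)/24 - sum(t^3-t)/48 = 1224/24 - 30/48 = 50.375.
        z = (W - E[W]) / sqrt(Var[W]) = (12 - 18) / 7.0975 = -0.8454.
        Two-sided p = 2*Phi(z) = 0.397908.
Step 6: alpha = 0.05. fail to reject H0.

W+ = 24, W- = 12, W = min = 12, p = 0.397908, fail to reject H0.


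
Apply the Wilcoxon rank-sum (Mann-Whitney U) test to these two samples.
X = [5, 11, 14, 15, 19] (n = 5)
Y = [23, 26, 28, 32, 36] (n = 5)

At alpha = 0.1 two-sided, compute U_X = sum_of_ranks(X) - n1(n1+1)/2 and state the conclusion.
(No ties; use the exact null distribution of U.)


Step 1: Combine and sort all 10 observations; assign midranks.
sorted (value, group): (5,X), (11,X), (14,X), (15,X), (19,X), (23,Y), (26,Y), (28,Y), (32,Y), (36,Y)
ranks: 5->1, 11->2, 14->3, 15->4, 19->5, 23->6, 26->7, 28->8, 32->9, 36->10
Step 2: Rank sum for X: R1 = 1 + 2 + 3 + 4 + 5 = 15.
Step 3: U_X = R1 - n1(n1+1)/2 = 15 - 5*6/2 = 15 - 15 = 0.
       U_Y = n1*n2 - U_X = 25 - 0 = 25.
Step 4: No ties, so the exact null distribution of U (based on enumerating the C(10,5) = 252 equally likely rank assignments) gives the two-sided p-value.
Step 5: p-value = 0.007937; compare to alpha = 0.1. reject H0.

U_X = 0, p = 0.007937, reject H0 at alpha = 0.1.


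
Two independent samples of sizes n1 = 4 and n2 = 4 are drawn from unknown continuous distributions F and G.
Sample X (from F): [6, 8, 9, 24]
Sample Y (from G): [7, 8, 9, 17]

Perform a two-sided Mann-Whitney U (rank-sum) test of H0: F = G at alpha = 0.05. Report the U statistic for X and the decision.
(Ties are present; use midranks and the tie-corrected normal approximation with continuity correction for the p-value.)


Step 1: Combine and sort all 8 observations; assign midranks.
sorted (value, group): (6,X), (7,Y), (8,X), (8,Y), (9,X), (9,Y), (17,Y), (24,X)
ranks: 6->1, 7->2, 8->3.5, 8->3.5, 9->5.5, 9->5.5, 17->7, 24->8
Step 2: Rank sum for X: R1 = 1 + 3.5 + 5.5 + 8 = 18.
Step 3: U_X = R1 - n1(n1+1)/2 = 18 - 4*5/2 = 18 - 10 = 8.
       U_Y = n1*n2 - U_X = 16 - 8 = 8.
Step 4: Ties are present, so use the tie-corrected normal approximation (with continuity correction) for the p-value.
Step 5: p-value = 1.000000; compare to alpha = 0.05. fail to reject H0.

U_X = 8, p = 1.000000, fail to reject H0 at alpha = 0.05.


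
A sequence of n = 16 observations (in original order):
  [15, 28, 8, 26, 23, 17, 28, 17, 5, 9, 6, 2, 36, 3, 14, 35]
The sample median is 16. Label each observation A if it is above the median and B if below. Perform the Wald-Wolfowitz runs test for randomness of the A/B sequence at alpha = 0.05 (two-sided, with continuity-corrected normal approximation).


Step 1: Compute median = 16; label A = above, B = below.
Labels in order: BABAAAAABBBBABBA  (n_A = 8, n_B = 8)
Step 2: Count runs R = 8.
Step 3: Under H0 (random ordering), E[R] = 2*n_A*n_B/(n_A+n_B) + 1 = 2*8*8/16 + 1 = 9.0000.
        Var[R] = 2*n_A*n_B*(2*n_A*n_B - n_A - n_B) / ((n_A+n_B)^2 * (n_A+n_B-1)) = 14336/3840 = 3.7333.
        SD[R] = 1.9322.
Step 4: Continuity-corrected z = (R + 0.5 - E[R]) / SD[R] = (8 + 0.5 - 9.0000) / 1.9322 = -0.2588.
Step 5: Two-sided p-value via normal approximation = 2*(1 - Phi(|z|)) = 0.795809.
Step 6: alpha = 0.05. fail to reject H0.

R = 8, z = -0.2588, p = 0.795809, fail to reject H0.


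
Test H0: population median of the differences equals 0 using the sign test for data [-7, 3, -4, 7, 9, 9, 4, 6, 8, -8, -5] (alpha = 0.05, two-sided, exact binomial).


Step 1: Discard zero differences. Original n = 11; n_eff = number of nonzero differences = 11.
Nonzero differences (with sign): -7, +3, -4, +7, +9, +9, +4, +6, +8, -8, -5
Step 2: Count signs: positive = 7, negative = 4.
Step 3: Under H0: P(positive) = 0.5, so the number of positives S ~ Bin(11, 0.5).
Step 4: Two-sided exact p-value = sum of Bin(11,0.5) probabilities at or below the observed probability = 0.548828.
Step 5: alpha = 0.05. fail to reject H0.

n_eff = 11, pos = 7, neg = 4, p = 0.548828, fail to reject H0.


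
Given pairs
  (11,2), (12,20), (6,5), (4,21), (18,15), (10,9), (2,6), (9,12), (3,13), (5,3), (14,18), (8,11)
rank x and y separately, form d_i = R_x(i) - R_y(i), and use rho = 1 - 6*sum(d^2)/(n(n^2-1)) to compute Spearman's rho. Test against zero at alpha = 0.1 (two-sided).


Step 1: Rank x and y separately (midranks; no ties here).
rank(x): 11->9, 12->10, 6->5, 4->3, 18->12, 10->8, 2->1, 9->7, 3->2, 5->4, 14->11, 8->6
rank(y): 2->1, 20->11, 5->3, 21->12, 15->9, 9->5, 6->4, 12->7, 13->8, 3->2, 18->10, 11->6
Step 2: d_i = R_x(i) - R_y(i); compute d_i^2.
  (9-1)^2=64, (10-11)^2=1, (5-3)^2=4, (3-12)^2=81, (12-9)^2=9, (8-5)^2=9, (1-4)^2=9, (7-7)^2=0, (2-8)^2=36, (4-2)^2=4, (11-10)^2=1, (6-6)^2=0
sum(d^2) = 218.
Step 3: rho = 1 - 6*218 / (12*(12^2 - 1)) = 1 - 1308/1716 = 0.237762.
Step 4: Under H0, t = rho * sqrt((n-2)/(1-rho^2)) = 0.7741 ~ t(10).
Step 5: Two-sided p-value from the t-distribution with 10 df = 0.456801.
Step 6: alpha = 0.1. fail to reject H0.

rho = 0.2378, p = 0.456801, fail to reject H0 at alpha = 0.1.


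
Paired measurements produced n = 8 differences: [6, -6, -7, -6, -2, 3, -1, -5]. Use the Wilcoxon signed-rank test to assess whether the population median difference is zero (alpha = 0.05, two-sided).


Step 1: Drop any zero differences (none here) and take |d_i|.
|d| = [6, 6, 7, 6, 2, 3, 1, 5]
Step 2: Midrank |d_i| (ties get averaged ranks).
ranks: |6|->6, |6|->6, |7|->8, |6|->6, |2|->2, |3|->3, |1|->1, |5|->4
Step 3: Attach original signs; sum ranks with positive sign and with negative sign.
W+ = 6 + 3 = 9
W- = 6 + 8 + 6 + 2 + 1 + 4 = 27
(Check: W+ + W- = 36 should equal n(n+1)/2 = 36.)
Step 4: Test statistic W = min(W+, W-) = 9.
Step 5: Ties in |d|, so use the tie-corrected normal approximation.
        E[W] = n(n+1)/4 = 8*9/4 = 18.
        Tie groups: |d|=6 (t=3); sum(t^3 - t) = 24.
        Var[W] = n(n+1)(2n+1)/24 - sum(t^3-t)/48 = 1224/24 - 24/48 = 50.5.
        z = (W - E[W]) / sqrt(Var[W]) = (9 - 18) / 7.1063 = -1.2665.
        Two-sided p = 2*Phi(z) = 0.205343.
Step 6: alpha = 0.05. fail to reject H0.

W+ = 9, W- = 27, W = min = 9, p = 0.205343, fail to reject H0.


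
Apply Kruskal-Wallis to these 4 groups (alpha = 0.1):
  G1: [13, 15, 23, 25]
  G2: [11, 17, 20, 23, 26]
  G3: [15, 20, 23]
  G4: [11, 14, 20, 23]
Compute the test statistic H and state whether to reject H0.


Step 1: Combine all N = 16 observations and assign midranks.
sorted (value, group, rank): (11,G2,1.5), (11,G4,1.5), (13,G1,3), (14,G4,4), (15,G1,5.5), (15,G3,5.5), (17,G2,7), (20,G2,9), (20,G3,9), (20,G4,9), (23,G1,12.5), (23,G2,12.5), (23,G3,12.5), (23,G4,12.5), (25,G1,15), (26,G2,16)
Step 2: Sum ranks within each group.
R_1 = 36 (n_1 = 4)
R_2 = 46 (n_2 = 5)
R_3 = 27 (n_3 = 3)
R_4 = 27 (n_4 = 4)
Step 3: H = 12/(N(N+1)) * sum(R_i^2/n_i) - 3(N+1)
     = 12/(16*17) * (36^2/4 + 46^2/5 + 27^2/3 + 27^2/4) - 3*17
     = 0.044118 * 1172.45 - 51
     = 0.725735.
Step 4: Ties present; correction factor C = 1 - 96/(16^3 - 16) = 0.976471. Corrected H = 0.725735 / 0.976471 = 0.743223.
Step 5: Under H0, H ~ chi^2(3); p-value = 0.862993.
Step 6: alpha = 0.1. fail to reject H0.

H = 0.7432, df = 3, p = 0.862993, fail to reject H0.


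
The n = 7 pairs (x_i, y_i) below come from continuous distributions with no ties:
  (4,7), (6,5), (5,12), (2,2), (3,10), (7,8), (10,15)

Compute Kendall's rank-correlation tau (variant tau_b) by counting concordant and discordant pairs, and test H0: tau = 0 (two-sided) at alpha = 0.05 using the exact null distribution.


Step 1: Enumerate the 21 unordered pairs (i,j) with i<j and classify each by sign(x_j-x_i) * sign(y_j-y_i).
  (1,2):dx=+2,dy=-2->D; (1,3):dx=+1,dy=+5->C; (1,4):dx=-2,dy=-5->C; (1,5):dx=-1,dy=+3->D
  (1,6):dx=+3,dy=+1->C; (1,7):dx=+6,dy=+8->C; (2,3):dx=-1,dy=+7->D; (2,4):dx=-4,dy=-3->C
  (2,5):dx=-3,dy=+5->D; (2,6):dx=+1,dy=+3->C; (2,7):dx=+4,dy=+10->C; (3,4):dx=-3,dy=-10->C
  (3,5):dx=-2,dy=-2->C; (3,6):dx=+2,dy=-4->D; (3,7):dx=+5,dy=+3->C; (4,5):dx=+1,dy=+8->C
  (4,6):dx=+5,dy=+6->C; (4,7):dx=+8,dy=+13->C; (5,6):dx=+4,dy=-2->D; (5,7):dx=+7,dy=+5->C
  (6,7):dx=+3,dy=+7->C
Step 2: C = 15, D = 6, total pairs = 21.
Step 3: tau = (C - D)/(n(n-1)/2) = (15 - 6)/21 = 0.428571.
Step 4: Exact two-sided p-value (enumerate n! = 5040 permutations of y under H0): p = 0.238889.
Step 5: alpha = 0.05. fail to reject H0.

tau_b = 0.4286 (C=15, D=6), p = 0.238889, fail to reject H0.


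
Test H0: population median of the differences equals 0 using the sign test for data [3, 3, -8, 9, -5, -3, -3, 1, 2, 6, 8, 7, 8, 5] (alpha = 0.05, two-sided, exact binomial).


Step 1: Discard zero differences. Original n = 14; n_eff = number of nonzero differences = 14.
Nonzero differences (with sign): +3, +3, -8, +9, -5, -3, -3, +1, +2, +6, +8, +7, +8, +5
Step 2: Count signs: positive = 10, negative = 4.
Step 3: Under H0: P(positive) = 0.5, so the number of positives S ~ Bin(14, 0.5).
Step 4: Two-sided exact p-value = sum of Bin(14,0.5) probabilities at or below the observed probability = 0.179565.
Step 5: alpha = 0.05. fail to reject H0.

n_eff = 14, pos = 10, neg = 4, p = 0.179565, fail to reject H0.


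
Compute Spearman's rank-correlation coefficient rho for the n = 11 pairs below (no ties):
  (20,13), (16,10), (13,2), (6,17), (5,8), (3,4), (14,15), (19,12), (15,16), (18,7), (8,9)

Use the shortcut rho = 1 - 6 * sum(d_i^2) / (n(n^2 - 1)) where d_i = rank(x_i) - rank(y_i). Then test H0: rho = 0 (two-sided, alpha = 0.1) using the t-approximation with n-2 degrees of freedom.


Step 1: Rank x and y separately (midranks; no ties here).
rank(x): 20->11, 16->8, 13->5, 6->3, 5->2, 3->1, 14->6, 19->10, 15->7, 18->9, 8->4
rank(y): 13->8, 10->6, 2->1, 17->11, 8->4, 4->2, 15->9, 12->7, 16->10, 7->3, 9->5
Step 2: d_i = R_x(i) - R_y(i); compute d_i^2.
  (11-8)^2=9, (8-6)^2=4, (5-1)^2=16, (3-11)^2=64, (2-4)^2=4, (1-2)^2=1, (6-9)^2=9, (10-7)^2=9, (7-10)^2=9, (9-3)^2=36, (4-5)^2=1
sum(d^2) = 162.
Step 3: rho = 1 - 6*162 / (11*(11^2 - 1)) = 1 - 972/1320 = 0.263636.
Step 4: Under H0, t = rho * sqrt((n-2)/(1-rho^2)) = 0.8199 ~ t(9).
Step 5: Two-sided p-value from the t-distribution with 9 df = 0.433441.
Step 6: alpha = 0.1. fail to reject H0.

rho = 0.2636, p = 0.433441, fail to reject H0 at alpha = 0.1.


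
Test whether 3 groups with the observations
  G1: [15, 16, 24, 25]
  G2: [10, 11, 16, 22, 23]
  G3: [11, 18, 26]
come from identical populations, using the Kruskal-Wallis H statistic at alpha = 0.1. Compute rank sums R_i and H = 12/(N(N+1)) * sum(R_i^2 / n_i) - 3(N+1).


Step 1: Combine all N = 12 observations and assign midranks.
sorted (value, group, rank): (10,G2,1), (11,G2,2.5), (11,G3,2.5), (15,G1,4), (16,G1,5.5), (16,G2,5.5), (18,G3,7), (22,G2,8), (23,G2,9), (24,G1,10), (25,G1,11), (26,G3,12)
Step 2: Sum ranks within each group.
R_1 = 30.5 (n_1 = 4)
R_2 = 26 (n_2 = 5)
R_3 = 21.5 (n_3 = 3)
Step 3: H = 12/(N(N+1)) * sum(R_i^2/n_i) - 3(N+1)
     = 12/(12*13) * (30.5^2/4 + 26^2/5 + 21.5^2/3) - 3*13
     = 0.076923 * 521.846 - 39
     = 1.141987.
Step 4: Ties present; correction factor C = 1 - 12/(12^3 - 12) = 0.993007. Corrected H = 1.141987 / 0.993007 = 1.150029.
Step 5: Under H0, H ~ chi^2(2); p-value = 0.562697.
Step 6: alpha = 0.1. fail to reject H0.

H = 1.1500, df = 2, p = 0.562697, fail to reject H0.


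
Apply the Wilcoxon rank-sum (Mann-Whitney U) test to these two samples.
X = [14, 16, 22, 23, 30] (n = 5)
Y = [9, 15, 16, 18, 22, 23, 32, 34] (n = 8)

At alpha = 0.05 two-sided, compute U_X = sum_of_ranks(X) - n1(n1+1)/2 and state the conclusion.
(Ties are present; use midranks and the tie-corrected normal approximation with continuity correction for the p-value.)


Step 1: Combine and sort all 13 observations; assign midranks.
sorted (value, group): (9,Y), (14,X), (15,Y), (16,X), (16,Y), (18,Y), (22,X), (22,Y), (23,X), (23,Y), (30,X), (32,Y), (34,Y)
ranks: 9->1, 14->2, 15->3, 16->4.5, 16->4.5, 18->6, 22->7.5, 22->7.5, 23->9.5, 23->9.5, 30->11, 32->12, 34->13
Step 2: Rank sum for X: R1 = 2 + 4.5 + 7.5 + 9.5 + 11 = 34.5.
Step 3: U_X = R1 - n1(n1+1)/2 = 34.5 - 5*6/2 = 34.5 - 15 = 19.5.
       U_Y = n1*n2 - U_X = 40 - 19.5 = 20.5.
Step 4: Ties are present, so use the tie-corrected normal approximation (with continuity correction) for the p-value.
Step 5: p-value = 1.000000; compare to alpha = 0.05. fail to reject H0.

U_X = 19.5, p = 1.000000, fail to reject H0 at alpha = 0.05.


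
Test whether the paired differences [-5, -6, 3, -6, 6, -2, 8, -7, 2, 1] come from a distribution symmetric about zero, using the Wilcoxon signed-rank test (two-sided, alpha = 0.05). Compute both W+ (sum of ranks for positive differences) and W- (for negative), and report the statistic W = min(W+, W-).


Step 1: Drop any zero differences (none here) and take |d_i|.
|d| = [5, 6, 3, 6, 6, 2, 8, 7, 2, 1]
Step 2: Midrank |d_i| (ties get averaged ranks).
ranks: |5|->5, |6|->7, |3|->4, |6|->7, |6|->7, |2|->2.5, |8|->10, |7|->9, |2|->2.5, |1|->1
Step 3: Attach original signs; sum ranks with positive sign and with negative sign.
W+ = 4 + 7 + 10 + 2.5 + 1 = 24.5
W- = 5 + 7 + 7 + 2.5 + 9 = 30.5
(Check: W+ + W- = 55 should equal n(n+1)/2 = 55.)
Step 4: Test statistic W = min(W+, W-) = 24.5.
Step 5: Ties in |d|, so use the tie-corrected normal approximation.
        E[W] = n(n+1)/4 = 10*11/4 = 27.5.
        Tie groups: |d|=2 (t=2), |d|=6 (t=3); sum(t^3 - t) = 30.
        Var[W] = n(n+1)(2n+1)/24 - sum(t^3-t)/48 = 2310/24 - 30/48 = 95.625.
        z = (W - E[W]) / sqrt(Var[W]) = (24.5 - 27.5) / 9.7788 = -0.3068.
        Two-sided p = 2*Phi(z) = 0.759006.
Step 6: alpha = 0.05. fail to reject H0.

W+ = 24.5, W- = 30.5, W = min = 24.5, p = 0.759006, fail to reject H0.


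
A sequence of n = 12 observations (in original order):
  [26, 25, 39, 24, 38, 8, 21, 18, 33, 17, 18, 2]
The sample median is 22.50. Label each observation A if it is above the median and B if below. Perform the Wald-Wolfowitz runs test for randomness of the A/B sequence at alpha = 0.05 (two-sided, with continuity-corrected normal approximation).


Step 1: Compute median = 22.50; label A = above, B = below.
Labels in order: AAAAABBBABBB  (n_A = 6, n_B = 6)
Step 2: Count runs R = 4.
Step 3: Under H0 (random ordering), E[R] = 2*n_A*n_B/(n_A+n_B) + 1 = 2*6*6/12 + 1 = 7.0000.
        Var[R] = 2*n_A*n_B*(2*n_A*n_B - n_A - n_B) / ((n_A+n_B)^2 * (n_A+n_B-1)) = 4320/1584 = 2.7273.
        SD[R] = 1.6514.
Step 4: Continuity-corrected z = (R + 0.5 - E[R]) / SD[R] = (4 + 0.5 - 7.0000) / 1.6514 = -1.5138.
Step 5: Two-sided p-value via normal approximation = 2*(1 - Phi(|z|)) = 0.130070.
Step 6: alpha = 0.05. fail to reject H0.

R = 4, z = -1.5138, p = 0.130070, fail to reject H0.


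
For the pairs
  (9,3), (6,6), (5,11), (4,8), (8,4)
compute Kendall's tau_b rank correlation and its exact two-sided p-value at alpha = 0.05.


Step 1: Enumerate the 10 unordered pairs (i,j) with i<j and classify each by sign(x_j-x_i) * sign(y_j-y_i).
  (1,2):dx=-3,dy=+3->D; (1,3):dx=-4,dy=+8->D; (1,4):dx=-5,dy=+5->D; (1,5):dx=-1,dy=+1->D
  (2,3):dx=-1,dy=+5->D; (2,4):dx=-2,dy=+2->D; (2,5):dx=+2,dy=-2->D; (3,4):dx=-1,dy=-3->C
  (3,5):dx=+3,dy=-7->D; (4,5):dx=+4,dy=-4->D
Step 2: C = 1, D = 9, total pairs = 10.
Step 3: tau = (C - D)/(n(n-1)/2) = (1 - 9)/10 = -0.800000.
Step 4: Exact two-sided p-value (enumerate n! = 120 permutations of y under H0): p = 0.083333.
Step 5: alpha = 0.05. fail to reject H0.

tau_b = -0.8000 (C=1, D=9), p = 0.083333, fail to reject H0.


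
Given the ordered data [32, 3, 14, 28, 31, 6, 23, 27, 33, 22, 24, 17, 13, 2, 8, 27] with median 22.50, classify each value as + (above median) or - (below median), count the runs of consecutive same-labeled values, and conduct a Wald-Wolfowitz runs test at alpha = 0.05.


Step 1: Compute median = 22.50; label A = above, B = below.
Labels in order: ABBAABAAABABBBBA  (n_A = 8, n_B = 8)
Step 2: Count runs R = 9.
Step 3: Under H0 (random ordering), E[R] = 2*n_A*n_B/(n_A+n_B) + 1 = 2*8*8/16 + 1 = 9.0000.
        Var[R] = 2*n_A*n_B*(2*n_A*n_B - n_A - n_B) / ((n_A+n_B)^2 * (n_A+n_B-1)) = 14336/3840 = 3.7333.
        SD[R] = 1.9322.
Step 4: R = E[R], so z = 0 with no continuity correction.
Step 5: Two-sided p-value via normal approximation = 2*(1 - Phi(|z|)) = 1.000000.
Step 6: alpha = 0.05. fail to reject H0.

R = 9, z = 0.0000, p = 1.000000, fail to reject H0.


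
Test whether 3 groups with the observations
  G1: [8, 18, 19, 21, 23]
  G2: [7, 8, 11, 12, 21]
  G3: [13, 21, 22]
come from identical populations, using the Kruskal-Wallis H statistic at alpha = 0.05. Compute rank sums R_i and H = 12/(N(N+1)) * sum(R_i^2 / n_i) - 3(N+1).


Step 1: Combine all N = 13 observations and assign midranks.
sorted (value, group, rank): (7,G2,1), (8,G1,2.5), (8,G2,2.5), (11,G2,4), (12,G2,5), (13,G3,6), (18,G1,7), (19,G1,8), (21,G1,10), (21,G2,10), (21,G3,10), (22,G3,12), (23,G1,13)
Step 2: Sum ranks within each group.
R_1 = 40.5 (n_1 = 5)
R_2 = 22.5 (n_2 = 5)
R_3 = 28 (n_3 = 3)
Step 3: H = 12/(N(N+1)) * sum(R_i^2/n_i) - 3(N+1)
     = 12/(13*14) * (40.5^2/5 + 22.5^2/5 + 28^2/3) - 3*14
     = 0.065934 * 690.633 - 42
     = 3.536264.
Step 4: Ties present; correction factor C = 1 - 30/(13^3 - 13) = 0.986264. Corrected H = 3.536264 / 0.986264 = 3.585515.
Step 5: Under H0, H ~ chi^2(2); p-value = 0.166500.
Step 6: alpha = 0.05. fail to reject H0.

H = 3.5855, df = 2, p = 0.166500, fail to reject H0.


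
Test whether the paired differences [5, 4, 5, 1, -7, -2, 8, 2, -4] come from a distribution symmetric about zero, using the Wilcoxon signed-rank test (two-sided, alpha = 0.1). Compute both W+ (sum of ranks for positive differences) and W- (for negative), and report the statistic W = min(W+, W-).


Step 1: Drop any zero differences (none here) and take |d_i|.
|d| = [5, 4, 5, 1, 7, 2, 8, 2, 4]
Step 2: Midrank |d_i| (ties get averaged ranks).
ranks: |5|->6.5, |4|->4.5, |5|->6.5, |1|->1, |7|->8, |2|->2.5, |8|->9, |2|->2.5, |4|->4.5
Step 3: Attach original signs; sum ranks with positive sign and with negative sign.
W+ = 6.5 + 4.5 + 6.5 + 1 + 9 + 2.5 = 30
W- = 8 + 2.5 + 4.5 = 15
(Check: W+ + W- = 45 should equal n(n+1)/2 = 45.)
Step 4: Test statistic W = min(W+, W-) = 15.
Step 5: Ties in |d|, so use the tie-corrected normal approximation.
        E[W] = n(n+1)/4 = 9*10/4 = 22.5.
        Tie groups: |d|=2 (t=2), |d|=4 (t=2), |d|=5 (t=2); sum(t^3 - t) = 18.
        Var[W] = n(n+1)(2n+1)/24 - sum(t^3-t)/48 = 1710/24 - 18/48 = 70.875.
        z = (W - E[W]) / sqrt(Var[W]) = (15 - 22.5) / 8.4187 = -0.8909.
        Two-sided p = 2*Phi(z) = 0.372998.
Step 6: alpha = 0.1. fail to reject H0.

W+ = 30, W- = 15, W = min = 15, p = 0.372998, fail to reject H0.


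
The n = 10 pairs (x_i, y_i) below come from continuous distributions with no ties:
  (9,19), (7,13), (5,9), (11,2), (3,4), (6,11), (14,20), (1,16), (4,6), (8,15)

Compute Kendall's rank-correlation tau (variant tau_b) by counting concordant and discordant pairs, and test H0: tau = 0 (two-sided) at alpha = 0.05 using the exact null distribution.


Step 1: Enumerate the 45 unordered pairs (i,j) with i<j and classify each by sign(x_j-x_i) * sign(y_j-y_i).
  (1,2):dx=-2,dy=-6->C; (1,3):dx=-4,dy=-10->C; (1,4):dx=+2,dy=-17->D; (1,5):dx=-6,dy=-15->C
  (1,6):dx=-3,dy=-8->C; (1,7):dx=+5,dy=+1->C; (1,8):dx=-8,dy=-3->C; (1,9):dx=-5,dy=-13->C
  (1,10):dx=-1,dy=-4->C; (2,3):dx=-2,dy=-4->C; (2,4):dx=+4,dy=-11->D; (2,5):dx=-4,dy=-9->C
  (2,6):dx=-1,dy=-2->C; (2,7):dx=+7,dy=+7->C; (2,8):dx=-6,dy=+3->D; (2,9):dx=-3,dy=-7->C
  (2,10):dx=+1,dy=+2->C; (3,4):dx=+6,dy=-7->D; (3,5):dx=-2,dy=-5->C; (3,6):dx=+1,dy=+2->C
  (3,7):dx=+9,dy=+11->C; (3,8):dx=-4,dy=+7->D; (3,9):dx=-1,dy=-3->C; (3,10):dx=+3,dy=+6->C
  (4,5):dx=-8,dy=+2->D; (4,6):dx=-5,dy=+9->D; (4,7):dx=+3,dy=+18->C; (4,8):dx=-10,dy=+14->D
  (4,9):dx=-7,dy=+4->D; (4,10):dx=-3,dy=+13->D; (5,6):dx=+3,dy=+7->C; (5,7):dx=+11,dy=+16->C
  (5,8):dx=-2,dy=+12->D; (5,9):dx=+1,dy=+2->C; (5,10):dx=+5,dy=+11->C; (6,7):dx=+8,dy=+9->C
  (6,8):dx=-5,dy=+5->D; (6,9):dx=-2,dy=-5->C; (6,10):dx=+2,dy=+4->C; (7,8):dx=-13,dy=-4->C
  (7,9):dx=-10,dy=-14->C; (7,10):dx=-6,dy=-5->C; (8,9):dx=+3,dy=-10->D; (8,10):dx=+7,dy=-1->D
  (9,10):dx=+4,dy=+9->C
Step 2: C = 31, D = 14, total pairs = 45.
Step 3: tau = (C - D)/(n(n-1)/2) = (31 - 14)/45 = 0.377778.
Step 4: Exact two-sided p-value (enumerate n! = 3628800 permutations of y under H0): p = 0.155742.
Step 5: alpha = 0.05. fail to reject H0.

tau_b = 0.3778 (C=31, D=14), p = 0.155742, fail to reject H0.


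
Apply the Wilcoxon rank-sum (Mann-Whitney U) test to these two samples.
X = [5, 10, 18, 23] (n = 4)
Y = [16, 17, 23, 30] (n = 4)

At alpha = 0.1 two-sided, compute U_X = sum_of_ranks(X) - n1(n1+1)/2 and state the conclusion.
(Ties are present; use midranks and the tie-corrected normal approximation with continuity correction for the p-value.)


Step 1: Combine and sort all 8 observations; assign midranks.
sorted (value, group): (5,X), (10,X), (16,Y), (17,Y), (18,X), (23,X), (23,Y), (30,Y)
ranks: 5->1, 10->2, 16->3, 17->4, 18->5, 23->6.5, 23->6.5, 30->8
Step 2: Rank sum for X: R1 = 1 + 2 + 5 + 6.5 = 14.5.
Step 3: U_X = R1 - n1(n1+1)/2 = 14.5 - 4*5/2 = 14.5 - 10 = 4.5.
       U_Y = n1*n2 - U_X = 16 - 4.5 = 11.5.
Step 4: Ties are present, so use the tie-corrected normal approximation (with continuity correction) for the p-value.
Step 5: p-value = 0.383630; compare to alpha = 0.1. fail to reject H0.

U_X = 4.5, p = 0.383630, fail to reject H0 at alpha = 0.1.


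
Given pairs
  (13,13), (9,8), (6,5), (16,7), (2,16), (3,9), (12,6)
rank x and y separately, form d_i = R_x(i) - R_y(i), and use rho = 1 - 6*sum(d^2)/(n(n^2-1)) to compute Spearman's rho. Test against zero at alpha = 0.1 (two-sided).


Step 1: Rank x and y separately (midranks; no ties here).
rank(x): 13->6, 9->4, 6->3, 16->7, 2->1, 3->2, 12->5
rank(y): 13->6, 8->4, 5->1, 7->3, 16->7, 9->5, 6->2
Step 2: d_i = R_x(i) - R_y(i); compute d_i^2.
  (6-6)^2=0, (4-4)^2=0, (3-1)^2=4, (7-3)^2=16, (1-7)^2=36, (2-5)^2=9, (5-2)^2=9
sum(d^2) = 74.
Step 3: rho = 1 - 6*74 / (7*(7^2 - 1)) = 1 - 444/336 = -0.321429.
Step 4: Under H0, t = rho * sqrt((n-2)/(1-rho^2)) = -0.7590 ~ t(5).
Step 5: Two-sided p-value from the t-distribution with 5 df = 0.482072.
Step 6: alpha = 0.1. fail to reject H0.

rho = -0.3214, p = 0.482072, fail to reject H0 at alpha = 0.1.


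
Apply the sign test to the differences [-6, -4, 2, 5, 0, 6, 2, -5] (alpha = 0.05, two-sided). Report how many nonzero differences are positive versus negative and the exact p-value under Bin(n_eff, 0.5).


Step 1: Discard zero differences. Original n = 8; n_eff = number of nonzero differences = 7.
Nonzero differences (with sign): -6, -4, +2, +5, +6, +2, -5
Step 2: Count signs: positive = 4, negative = 3.
Step 3: Under H0: P(positive) = 0.5, so the number of positives S ~ Bin(7, 0.5).
Step 4: Two-sided exact p-value = sum of Bin(7,0.5) probabilities at or below the observed probability = 1.000000.
Step 5: alpha = 0.05. fail to reject H0.

n_eff = 7, pos = 4, neg = 3, p = 1.000000, fail to reject H0.


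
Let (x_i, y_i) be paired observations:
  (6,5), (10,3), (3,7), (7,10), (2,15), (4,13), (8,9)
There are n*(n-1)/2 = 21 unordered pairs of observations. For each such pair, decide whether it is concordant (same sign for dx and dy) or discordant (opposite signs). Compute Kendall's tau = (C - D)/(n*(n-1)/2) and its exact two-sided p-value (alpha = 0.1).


Step 1: Enumerate the 21 unordered pairs (i,j) with i<j and classify each by sign(x_j-x_i) * sign(y_j-y_i).
  (1,2):dx=+4,dy=-2->D; (1,3):dx=-3,dy=+2->D; (1,4):dx=+1,dy=+5->C; (1,5):dx=-4,dy=+10->D
  (1,6):dx=-2,dy=+8->D; (1,7):dx=+2,dy=+4->C; (2,3):dx=-7,dy=+4->D; (2,4):dx=-3,dy=+7->D
  (2,5):dx=-8,dy=+12->D; (2,6):dx=-6,dy=+10->D; (2,7):dx=-2,dy=+6->D; (3,4):dx=+4,dy=+3->C
  (3,5):dx=-1,dy=+8->D; (3,6):dx=+1,dy=+6->C; (3,7):dx=+5,dy=+2->C; (4,5):dx=-5,dy=+5->D
  (4,6):dx=-3,dy=+3->D; (4,7):dx=+1,dy=-1->D; (5,6):dx=+2,dy=-2->D; (5,7):dx=+6,dy=-6->D
  (6,7):dx=+4,dy=-4->D
Step 2: C = 5, D = 16, total pairs = 21.
Step 3: tau = (C - D)/(n(n-1)/2) = (5 - 16)/21 = -0.523810.
Step 4: Exact two-sided p-value (enumerate n! = 5040 permutations of y under H0): p = 0.136111.
Step 5: alpha = 0.1. fail to reject H0.

tau_b = -0.5238 (C=5, D=16), p = 0.136111, fail to reject H0.


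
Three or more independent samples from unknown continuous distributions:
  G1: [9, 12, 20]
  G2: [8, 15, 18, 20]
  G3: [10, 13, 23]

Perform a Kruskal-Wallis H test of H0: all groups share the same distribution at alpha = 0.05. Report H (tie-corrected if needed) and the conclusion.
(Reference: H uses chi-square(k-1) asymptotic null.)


Step 1: Combine all N = 10 observations and assign midranks.
sorted (value, group, rank): (8,G2,1), (9,G1,2), (10,G3,3), (12,G1,4), (13,G3,5), (15,G2,6), (18,G2,7), (20,G1,8.5), (20,G2,8.5), (23,G3,10)
Step 2: Sum ranks within each group.
R_1 = 14.5 (n_1 = 3)
R_2 = 22.5 (n_2 = 4)
R_3 = 18 (n_3 = 3)
Step 3: H = 12/(N(N+1)) * sum(R_i^2/n_i) - 3(N+1)
     = 12/(10*11) * (14.5^2/3 + 22.5^2/4 + 18^2/3) - 3*11
     = 0.109091 * 304.646 - 33
     = 0.234091.
Step 4: Ties present; correction factor C = 1 - 6/(10^3 - 10) = 0.993939. Corrected H = 0.234091 / 0.993939 = 0.235518.
Step 5: Under H0, H ~ chi^2(2); p-value = 0.888910.
Step 6: alpha = 0.05. fail to reject H0.

H = 0.2355, df = 2, p = 0.888910, fail to reject H0.


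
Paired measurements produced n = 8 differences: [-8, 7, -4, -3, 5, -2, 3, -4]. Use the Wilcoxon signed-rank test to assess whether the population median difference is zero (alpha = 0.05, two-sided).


Step 1: Drop any zero differences (none here) and take |d_i|.
|d| = [8, 7, 4, 3, 5, 2, 3, 4]
Step 2: Midrank |d_i| (ties get averaged ranks).
ranks: |8|->8, |7|->7, |4|->4.5, |3|->2.5, |5|->6, |2|->1, |3|->2.5, |4|->4.5
Step 3: Attach original signs; sum ranks with positive sign and with negative sign.
W+ = 7 + 6 + 2.5 = 15.5
W- = 8 + 4.5 + 2.5 + 1 + 4.5 = 20.5
(Check: W+ + W- = 36 should equal n(n+1)/2 = 36.)
Step 4: Test statistic W = min(W+, W-) = 15.5.
Step 5: Ties in |d|, so use the tie-corrected normal approximation.
        E[W] = n(n+1)/4 = 8*9/4 = 18.
        Tie groups: |d|=3 (t=2), |d|=4 (t=2); sum(t^3 - t) = 12.
        Var[W] = n(n+1)(2n+1)/24 - sum(t^3-t)/48 = 1224/24 - 12/48 = 50.75.
        z = (W - E[W]) / sqrt(Var[W]) = (15.5 - 18) / 7.1239 = -0.3509.
        Two-sided p = 2*Phi(z) = 0.725640.
Step 6: alpha = 0.05. fail to reject H0.

W+ = 15.5, W- = 20.5, W = min = 15.5, p = 0.725640, fail to reject H0.


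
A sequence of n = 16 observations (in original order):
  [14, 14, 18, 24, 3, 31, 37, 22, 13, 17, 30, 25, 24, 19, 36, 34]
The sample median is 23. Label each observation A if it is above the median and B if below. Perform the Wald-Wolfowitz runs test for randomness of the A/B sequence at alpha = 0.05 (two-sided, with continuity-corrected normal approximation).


Step 1: Compute median = 23; label A = above, B = below.
Labels in order: BBBABAABBBAAABAA  (n_A = 8, n_B = 8)
Step 2: Count runs R = 8.
Step 3: Under H0 (random ordering), E[R] = 2*n_A*n_B/(n_A+n_B) + 1 = 2*8*8/16 + 1 = 9.0000.
        Var[R] = 2*n_A*n_B*(2*n_A*n_B - n_A - n_B) / ((n_A+n_B)^2 * (n_A+n_B-1)) = 14336/3840 = 3.7333.
        SD[R] = 1.9322.
Step 4: Continuity-corrected z = (R + 0.5 - E[R]) / SD[R] = (8 + 0.5 - 9.0000) / 1.9322 = -0.2588.
Step 5: Two-sided p-value via normal approximation = 2*(1 - Phi(|z|)) = 0.795809.
Step 6: alpha = 0.05. fail to reject H0.

R = 8, z = -0.2588, p = 0.795809, fail to reject H0.


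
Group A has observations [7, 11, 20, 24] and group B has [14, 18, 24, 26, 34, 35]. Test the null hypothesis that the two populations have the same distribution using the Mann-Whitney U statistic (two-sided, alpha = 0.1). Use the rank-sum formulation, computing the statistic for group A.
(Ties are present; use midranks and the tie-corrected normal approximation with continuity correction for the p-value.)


Step 1: Combine and sort all 10 observations; assign midranks.
sorted (value, group): (7,X), (11,X), (14,Y), (18,Y), (20,X), (24,X), (24,Y), (26,Y), (34,Y), (35,Y)
ranks: 7->1, 11->2, 14->3, 18->4, 20->5, 24->6.5, 24->6.5, 26->8, 34->9, 35->10
Step 2: Rank sum for X: R1 = 1 + 2 + 5 + 6.5 = 14.5.
Step 3: U_X = R1 - n1(n1+1)/2 = 14.5 - 4*5/2 = 14.5 - 10 = 4.5.
       U_Y = n1*n2 - U_X = 24 - 4.5 = 19.5.
Step 4: Ties are present, so use the tie-corrected normal approximation (with continuity correction) for the p-value.
Step 5: p-value = 0.134407; compare to alpha = 0.1. fail to reject H0.

U_X = 4.5, p = 0.134407, fail to reject H0 at alpha = 0.1.


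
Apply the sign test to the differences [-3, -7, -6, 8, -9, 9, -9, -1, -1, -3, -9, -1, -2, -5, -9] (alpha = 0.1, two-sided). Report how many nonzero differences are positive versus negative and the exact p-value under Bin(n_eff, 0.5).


Step 1: Discard zero differences. Original n = 15; n_eff = number of nonzero differences = 15.
Nonzero differences (with sign): -3, -7, -6, +8, -9, +9, -9, -1, -1, -3, -9, -1, -2, -5, -9
Step 2: Count signs: positive = 2, negative = 13.
Step 3: Under H0: P(positive) = 0.5, so the number of positives S ~ Bin(15, 0.5).
Step 4: Two-sided exact p-value = sum of Bin(15,0.5) probabilities at or below the observed probability = 0.007385.
Step 5: alpha = 0.1. reject H0.

n_eff = 15, pos = 2, neg = 13, p = 0.007385, reject H0.


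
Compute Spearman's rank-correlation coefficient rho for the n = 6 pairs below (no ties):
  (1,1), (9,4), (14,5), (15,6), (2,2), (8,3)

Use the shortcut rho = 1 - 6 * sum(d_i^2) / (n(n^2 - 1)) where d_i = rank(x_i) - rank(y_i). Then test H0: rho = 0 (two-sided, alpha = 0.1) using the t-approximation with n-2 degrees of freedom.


Step 1: Rank x and y separately (midranks; no ties here).
rank(x): 1->1, 9->4, 14->5, 15->6, 2->2, 8->3
rank(y): 1->1, 4->4, 5->5, 6->6, 2->2, 3->3
Step 2: d_i = R_x(i) - R_y(i); compute d_i^2.
  (1-1)^2=0, (4-4)^2=0, (5-5)^2=0, (6-6)^2=0, (2-2)^2=0, (3-3)^2=0
sum(d^2) = 0.
Step 3: rho = 1 - 6*0 / (6*(6^2 - 1)) = 1 - 0/210 = 1.000000.
Step 5: Two-sided p-value from the t-distribution with 4 df = 0.000000.
Step 6: alpha = 0.1. reject H0.

rho = 1.0000, p = 0.000000, reject H0 at alpha = 0.1.


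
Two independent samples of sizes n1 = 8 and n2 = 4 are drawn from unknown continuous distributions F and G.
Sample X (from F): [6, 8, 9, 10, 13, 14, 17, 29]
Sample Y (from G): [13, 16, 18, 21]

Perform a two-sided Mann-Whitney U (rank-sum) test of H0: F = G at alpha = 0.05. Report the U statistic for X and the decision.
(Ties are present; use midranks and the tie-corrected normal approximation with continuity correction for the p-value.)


Step 1: Combine and sort all 12 observations; assign midranks.
sorted (value, group): (6,X), (8,X), (9,X), (10,X), (13,X), (13,Y), (14,X), (16,Y), (17,X), (18,Y), (21,Y), (29,X)
ranks: 6->1, 8->2, 9->3, 10->4, 13->5.5, 13->5.5, 14->7, 16->8, 17->9, 18->10, 21->11, 29->12
Step 2: Rank sum for X: R1 = 1 + 2 + 3 + 4 + 5.5 + 7 + 9 + 12 = 43.5.
Step 3: U_X = R1 - n1(n1+1)/2 = 43.5 - 8*9/2 = 43.5 - 36 = 7.5.
       U_Y = n1*n2 - U_X = 32 - 7.5 = 24.5.
Step 4: Ties are present, so use the tie-corrected normal approximation (with continuity correction) for the p-value.
Step 5: p-value = 0.173478; compare to alpha = 0.05. fail to reject H0.

U_X = 7.5, p = 0.173478, fail to reject H0 at alpha = 0.05.


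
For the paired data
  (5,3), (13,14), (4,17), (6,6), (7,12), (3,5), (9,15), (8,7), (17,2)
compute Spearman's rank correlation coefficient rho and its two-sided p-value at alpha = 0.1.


Step 1: Rank x and y separately (midranks; no ties here).
rank(x): 5->3, 13->8, 4->2, 6->4, 7->5, 3->1, 9->7, 8->6, 17->9
rank(y): 3->2, 14->7, 17->9, 6->4, 12->6, 5->3, 15->8, 7->5, 2->1
Step 2: d_i = R_x(i) - R_y(i); compute d_i^2.
  (3-2)^2=1, (8-7)^2=1, (2-9)^2=49, (4-4)^2=0, (5-6)^2=1, (1-3)^2=4, (7-8)^2=1, (6-5)^2=1, (9-1)^2=64
sum(d^2) = 122.
Step 3: rho = 1 - 6*122 / (9*(9^2 - 1)) = 1 - 732/720 = -0.016667.
Step 4: Under H0, t = rho * sqrt((n-2)/(1-rho^2)) = -0.0441 ~ t(7).
Step 5: Two-sided p-value from the t-distribution with 7 df = 0.966055.
Step 6: alpha = 0.1. fail to reject H0.

rho = -0.0167, p = 0.966055, fail to reject H0 at alpha = 0.1.


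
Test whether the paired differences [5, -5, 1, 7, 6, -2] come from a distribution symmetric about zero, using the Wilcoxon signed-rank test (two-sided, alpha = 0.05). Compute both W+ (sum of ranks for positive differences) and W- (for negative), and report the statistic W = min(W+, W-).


Step 1: Drop any zero differences (none here) and take |d_i|.
|d| = [5, 5, 1, 7, 6, 2]
Step 2: Midrank |d_i| (ties get averaged ranks).
ranks: |5|->3.5, |5|->3.5, |1|->1, |7|->6, |6|->5, |2|->2
Step 3: Attach original signs; sum ranks with positive sign and with negative sign.
W+ = 3.5 + 1 + 6 + 5 = 15.5
W- = 3.5 + 2 = 5.5
(Check: W+ + W- = 21 should equal n(n+1)/2 = 21.)
Step 4: Test statistic W = min(W+, W-) = 5.5.
Step 5: Ties in |d|, so use the tie-corrected normal approximation.
        E[W] = n(n+1)/4 = 6*7/4 = 10.5.
        Tie groups: |d|=5 (t=2); sum(t^3 - t) = 6.
        Var[W] = n(n+1)(2n+1)/24 - sum(t^3-t)/48 = 546/24 - 6/48 = 22.625.
        z = (W - E[W]) / sqrt(Var[W]) = (5.5 - 10.5) / 4.7566 = -1.0512.
        Two-sided p = 2*Phi(z) = 0.293177.
Step 6: alpha = 0.05. fail to reject H0.

W+ = 15.5, W- = 5.5, W = min = 5.5, p = 0.293177, fail to reject H0.


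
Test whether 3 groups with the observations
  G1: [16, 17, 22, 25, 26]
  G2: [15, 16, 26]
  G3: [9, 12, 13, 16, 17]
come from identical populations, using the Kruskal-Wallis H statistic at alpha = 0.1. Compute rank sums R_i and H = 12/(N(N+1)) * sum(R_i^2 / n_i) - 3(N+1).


Step 1: Combine all N = 13 observations and assign midranks.
sorted (value, group, rank): (9,G3,1), (12,G3,2), (13,G3,3), (15,G2,4), (16,G1,6), (16,G2,6), (16,G3,6), (17,G1,8.5), (17,G3,8.5), (22,G1,10), (25,G1,11), (26,G1,12.5), (26,G2,12.5)
Step 2: Sum ranks within each group.
R_1 = 48 (n_1 = 5)
R_2 = 22.5 (n_2 = 3)
R_3 = 20.5 (n_3 = 5)
Step 3: H = 12/(N(N+1)) * sum(R_i^2/n_i) - 3(N+1)
     = 12/(13*14) * (48^2/5 + 22.5^2/3 + 20.5^2/5) - 3*14
     = 0.065934 * 713.6 - 42
     = 5.050549.
Step 4: Ties present; correction factor C = 1 - 36/(13^3 - 13) = 0.983516. Corrected H = 5.050549 / 0.983516 = 5.135196.
Step 5: Under H0, H ~ chi^2(2); p-value = 0.076720.
Step 6: alpha = 0.1. reject H0.

H = 5.1352, df = 2, p = 0.076720, reject H0.


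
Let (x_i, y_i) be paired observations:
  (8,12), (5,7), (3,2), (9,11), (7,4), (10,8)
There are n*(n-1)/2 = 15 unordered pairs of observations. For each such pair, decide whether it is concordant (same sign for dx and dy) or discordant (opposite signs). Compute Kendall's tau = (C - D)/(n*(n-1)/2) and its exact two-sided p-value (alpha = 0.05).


Step 1: Enumerate the 15 unordered pairs (i,j) with i<j and classify each by sign(x_j-x_i) * sign(y_j-y_i).
  (1,2):dx=-3,dy=-5->C; (1,3):dx=-5,dy=-10->C; (1,4):dx=+1,dy=-1->D; (1,5):dx=-1,dy=-8->C
  (1,6):dx=+2,dy=-4->D; (2,3):dx=-2,dy=-5->C; (2,4):dx=+4,dy=+4->C; (2,5):dx=+2,dy=-3->D
  (2,6):dx=+5,dy=+1->C; (3,4):dx=+6,dy=+9->C; (3,5):dx=+4,dy=+2->C; (3,6):dx=+7,dy=+6->C
  (4,5):dx=-2,dy=-7->C; (4,6):dx=+1,dy=-3->D; (5,6):dx=+3,dy=+4->C
Step 2: C = 11, D = 4, total pairs = 15.
Step 3: tau = (C - D)/(n(n-1)/2) = (11 - 4)/15 = 0.466667.
Step 4: Exact two-sided p-value (enumerate n! = 720 permutations of y under H0): p = 0.272222.
Step 5: alpha = 0.05. fail to reject H0.

tau_b = 0.4667 (C=11, D=4), p = 0.272222, fail to reject H0.


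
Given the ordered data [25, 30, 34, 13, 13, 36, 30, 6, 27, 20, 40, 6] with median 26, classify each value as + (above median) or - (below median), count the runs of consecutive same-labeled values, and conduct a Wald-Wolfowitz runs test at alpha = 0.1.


Step 1: Compute median = 26; label A = above, B = below.
Labels in order: BAABBAABABAB  (n_A = 6, n_B = 6)
Step 2: Count runs R = 9.
Step 3: Under H0 (random ordering), E[R] = 2*n_A*n_B/(n_A+n_B) + 1 = 2*6*6/12 + 1 = 7.0000.
        Var[R] = 2*n_A*n_B*(2*n_A*n_B - n_A - n_B) / ((n_A+n_B)^2 * (n_A+n_B-1)) = 4320/1584 = 2.7273.
        SD[R] = 1.6514.
Step 4: Continuity-corrected z = (R - 0.5 - E[R]) / SD[R] = (9 - 0.5 - 7.0000) / 1.6514 = 0.9083.
Step 5: Two-sided p-value via normal approximation = 2*(1 - Phi(|z|)) = 0.363722.
Step 6: alpha = 0.1. fail to reject H0.

R = 9, z = 0.9083, p = 0.363722, fail to reject H0.


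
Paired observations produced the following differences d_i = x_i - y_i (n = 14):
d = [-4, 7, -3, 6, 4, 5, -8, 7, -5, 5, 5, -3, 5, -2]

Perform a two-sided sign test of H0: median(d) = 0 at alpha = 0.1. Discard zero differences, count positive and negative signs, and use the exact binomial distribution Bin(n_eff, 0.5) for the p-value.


Step 1: Discard zero differences. Original n = 14; n_eff = number of nonzero differences = 14.
Nonzero differences (with sign): -4, +7, -3, +6, +4, +5, -8, +7, -5, +5, +5, -3, +5, -2
Step 2: Count signs: positive = 8, negative = 6.
Step 3: Under H0: P(positive) = 0.5, so the number of positives S ~ Bin(14, 0.5).
Step 4: Two-sided exact p-value = sum of Bin(14,0.5) probabilities at or below the observed probability = 0.790527.
Step 5: alpha = 0.1. fail to reject H0.

n_eff = 14, pos = 8, neg = 6, p = 0.790527, fail to reject H0.


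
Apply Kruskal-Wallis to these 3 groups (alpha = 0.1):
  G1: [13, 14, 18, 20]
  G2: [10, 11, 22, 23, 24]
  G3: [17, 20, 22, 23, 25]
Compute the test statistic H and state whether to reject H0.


Step 1: Combine all N = 14 observations and assign midranks.
sorted (value, group, rank): (10,G2,1), (11,G2,2), (13,G1,3), (14,G1,4), (17,G3,5), (18,G1,6), (20,G1,7.5), (20,G3,7.5), (22,G2,9.5), (22,G3,9.5), (23,G2,11.5), (23,G3,11.5), (24,G2,13), (25,G3,14)
Step 2: Sum ranks within each group.
R_1 = 20.5 (n_1 = 4)
R_2 = 37 (n_2 = 5)
R_3 = 47.5 (n_3 = 5)
Step 3: H = 12/(N(N+1)) * sum(R_i^2/n_i) - 3(N+1)
     = 12/(14*15) * (20.5^2/4 + 37^2/5 + 47.5^2/5) - 3*15
     = 0.057143 * 830.112 - 45
     = 2.435000.
Step 4: Ties present; correction factor C = 1 - 18/(14^3 - 14) = 0.993407. Corrected H = 2.435000 / 0.993407 = 2.451162.
Step 5: Under H0, H ~ chi^2(2); p-value = 0.293587.
Step 6: alpha = 0.1. fail to reject H0.

H = 2.4512, df = 2, p = 0.293587, fail to reject H0.


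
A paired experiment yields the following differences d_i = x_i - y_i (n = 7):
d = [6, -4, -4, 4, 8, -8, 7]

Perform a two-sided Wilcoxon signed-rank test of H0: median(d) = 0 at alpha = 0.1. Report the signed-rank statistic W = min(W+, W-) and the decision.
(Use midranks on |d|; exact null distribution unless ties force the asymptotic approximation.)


Step 1: Drop any zero differences (none here) and take |d_i|.
|d| = [6, 4, 4, 4, 8, 8, 7]
Step 2: Midrank |d_i| (ties get averaged ranks).
ranks: |6|->4, |4|->2, |4|->2, |4|->2, |8|->6.5, |8|->6.5, |7|->5
Step 3: Attach original signs; sum ranks with positive sign and with negative sign.
W+ = 4 + 2 + 6.5 + 5 = 17.5
W- = 2 + 2 + 6.5 = 10.5
(Check: W+ + W- = 28 should equal n(n+1)/2 = 28.)
Step 4: Test statistic W = min(W+, W-) = 10.5.
Step 5: Ties in |d|, so use the tie-corrected normal approximation.
        E[W] = n(n+1)/4 = 7*8/4 = 14.
        Tie groups: |d|=4 (t=3), |d|=8 (t=2); sum(t^3 - t) = 30.
        Var[W] = n(n+1)(2n+1)/24 - sum(t^3-t)/48 = 840/24 - 30/48 = 34.375.
        z = (W - E[W]) / sqrt(Var[W]) = (10.5 - 14) / 5.8630 = -0.5970.
        Two-sided p = 2*Phi(z) = 0.550533.
Step 6: alpha = 0.1. fail to reject H0.

W+ = 17.5, W- = 10.5, W = min = 10.5, p = 0.550533, fail to reject H0.


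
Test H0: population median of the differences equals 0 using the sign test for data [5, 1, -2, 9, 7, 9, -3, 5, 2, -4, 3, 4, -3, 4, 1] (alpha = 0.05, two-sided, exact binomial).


Step 1: Discard zero differences. Original n = 15; n_eff = number of nonzero differences = 15.
Nonzero differences (with sign): +5, +1, -2, +9, +7, +9, -3, +5, +2, -4, +3, +4, -3, +4, +1
Step 2: Count signs: positive = 11, negative = 4.
Step 3: Under H0: P(positive) = 0.5, so the number of positives S ~ Bin(15, 0.5).
Step 4: Two-sided exact p-value = sum of Bin(15,0.5) probabilities at or below the observed probability = 0.118469.
Step 5: alpha = 0.05. fail to reject H0.

n_eff = 15, pos = 11, neg = 4, p = 0.118469, fail to reject H0.
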